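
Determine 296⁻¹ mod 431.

431 = 1*296 + 135
296 = 2*135 + 26
135 = 5*26 + 5
26 = 5*5 + 1
5 = 5*1 + 0
gcd(296, 431) = 1, so the inverse exists.
Back-substitute for 1:
1 = 1*26 − 5*5
  = −5*135 + 26*26
  = 26*296 − 57*135
  = −57*431 + 83*296
So 296⁻¹ ≡ 83 (mod 431).

83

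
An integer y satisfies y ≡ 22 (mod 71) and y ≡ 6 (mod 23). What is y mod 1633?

1087

71⁻¹ mod 23: 71×12 ≡ 1 (mod 23), so 71⁻¹ ≡ 12.
y = 22 + 71×((6 − 22)×12 mod 23) = 22 + 71×15 = 1087.
Check: 1087 mod 71 = 22, 1087 mod 23 = 6. ✓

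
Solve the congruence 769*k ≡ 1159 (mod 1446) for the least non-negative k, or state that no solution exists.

gcd(769, 1446) = 1, so a unique solution mod 1446 exists.
769⁻¹ ≡ 613 (mod 1446).
k ≡ 613*1159 ≡ 481 (mod 1446).

481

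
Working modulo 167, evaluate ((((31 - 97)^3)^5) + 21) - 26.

31 - 97 = -66 ≡ 101 (mod 167)
(101)^3 ≡ 78 (mod 167)
(78)^5 ≡ 45 (mod 167)
45 + 21 = 66
66 - 26 = 40

40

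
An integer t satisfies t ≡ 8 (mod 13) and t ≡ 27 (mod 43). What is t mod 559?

13⁻¹ mod 43: 13*10 ≡ 1 (mod 43), so 13⁻¹ ≡ 10.
t = 8 + 13*((27 − 8)*10 mod 43) = 8 + 13*18 = 242.
Check: 242 mod 13 = 8, 242 mod 43 = 27. ✓

242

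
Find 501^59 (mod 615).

606

59 in binary is 111011, i.e. 59 = 32 + 16 + 8 + 2 + 1.
501^1 ≡ 501 (mod 615)
501^2 ≡ 501^2 = 251001 ≡ 81 (mod 615)
501^4 ≡ 81^2 = 6561 ≡ 411 (mod 615)
501^8 ≡ 411^2 = 168921 ≡ 411 (mod 615)
501^16 ≡ 411^2 = 168921 ≡ 411 (mod 615)
501^32 ≡ 411^2 = 168921 ≡ 411 (mod 615)
501^59 = 501^32 × 501^16 × 501^8 × 501^2 × 501^1 ≡ 411 × 411 × 411 × 81 × 501 (mod 615).
Accumulate the product:
411 × 411 = 168921 ≡ 411
411 × 411 = 168921 ≡ 411
411 × 81 = 33291 ≡ 81
81 × 501 = 40581 ≡ 606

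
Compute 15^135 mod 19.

135 in binary is 10000111, i.e. 135 = 128 + 4 + 2 + 1.
15^1 ≡ 15 (mod 19)
15^2 ≡ 15^2 = 225 ≡ 16 (mod 19)
15^4 ≡ 16^2 = 256 ≡ 9 (mod 19)
15^8 ≡ 9^2 = 81 ≡ 5 (mod 19)
15^16 ≡ 5^2 = 25 ≡ 6 (mod 19)
15^32 ≡ 6^2 = 36 ≡ 17 (mod 19)
15^64 ≡ 17^2 = 289 ≡ 4 (mod 19)
15^128 ≡ 4^2 = 16 (mod 19)
15^135 = 15^128 * 15^4 * 15^2 * 15^1 ≡ 16 * 9 * 16 * 15 (mod 19).
Accumulate the product:
16 * 9 = 144 ≡ 11
11 * 16 = 176 ≡ 5
5 * 15 = 75 ≡ 18

18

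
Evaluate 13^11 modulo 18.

13^1 ≡ 13 (mod 18)
13^2 ≡ 13^2 = 169 ≡ 7 (mod 18)
13^4 ≡ 7^2 = 49 ≡ 13 (mod 18)
13^8 ≡ 13^2 = 169 ≡ 7 (mod 18)
13^11 = 13^8 · 13^2 · 13^1 ≡ 7 · 7 · 13 (mod 18).
Accumulate the product:
7 · 7 = 49 ≡ 13
13 · 13 = 169 ≡ 7

7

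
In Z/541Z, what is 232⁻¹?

Apply the Euclidean algorithm and back-substitute:
541 = 2×232 + 77
232 = 3×77 + 1
77 = 77×1 + 0
gcd(232, 541) = 1, so the inverse exists.
Back-substitute for 1:
1 = 1×232 − 3×77
  = −3×541 + 7×232
So 232⁻¹ ≡ 7 (mod 541).

7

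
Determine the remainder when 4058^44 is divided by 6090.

5506

Compute successive squares:
4058^1 ≡ 4058 (mod 6090)
4058^2 ≡ 4058^2 = 16467364 ≡ 4 (mod 6090)
4058^4 ≡ 4^2 = 16 (mod 6090)
4058^8 ≡ 16^2 = 256 (mod 6090)
4058^16 ≡ 256^2 = 65536 ≡ 4636 (mod 6090)
4058^32 ≡ 4636^2 = 21492496 ≡ 886 (mod 6090)
4058^44 = 4058^32 × 4058^8 × 4058^4 ≡ 886 × 256 × 16 (mod 6090).
Accumulate the product:
886 × 256 = 226816 ≡ 1486
1486 × 16 = 23776 ≡ 5506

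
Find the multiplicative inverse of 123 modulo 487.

Run the extended Euclidean algorithm:
487 = 3×123 + 118
123 = 1×118 + 5
118 = 23×5 + 3
5 = 1×3 + 2
3 = 1×2 + 1
2 = 2×1 + 0
gcd(123, 487) = 1, so the inverse exists.
Back-substitute for 1:
1 = 1×3 − 1×2
  = −1×5 + 2×3
  = 2×118 − 47×5
  = −47×123 + 49×118
  = 49×487 − 194×123
So 123⁻¹ ≡ −194 ≡ 293 (mod 487).

293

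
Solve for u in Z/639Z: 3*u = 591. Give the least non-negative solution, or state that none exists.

gcd(3, 639) = 3, and 3 | 591, so solutions exist.
Divide through by 3: 1*u ≡ 197 mod 213.
1⁻¹ ≡ 1 (mod 213).
u ≡ 1*197 ≡ 197 (mod 213).
The smallest non-negative solution is u = 197.

197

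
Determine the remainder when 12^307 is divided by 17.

11

12^1 ≡ 12 (mod 17)
12^2 ≡ 12^2 = 144 ≡ 8 (mod 17)
12^4 ≡ 8^2 = 64 ≡ 13 (mod 17)
12^8 ≡ 13^2 = 169 ≡ 16 (mod 17)
12^16 ≡ 16^2 = 256 ≡ 1 (mod 17)
12^32 ≡ 1^2 = 1 (mod 17)
12^64 ≡ 1^2 = 1 (mod 17)
12^128 ≡ 1^2 = 1 (mod 17)
12^256 ≡ 1^2 = 1 (mod 17)
12^307 = 12^256 · 12^32 · 12^16 · 12^2 · 12^1 ≡ 1 · 1 · 1 · 8 · 12 (mod 17).
Accumulate the product:
1 · 1 = 1
1 · 1 = 1
1 · 8 = 8
8 · 12 = 96 ≡ 11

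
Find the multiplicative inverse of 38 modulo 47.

26

By the extended Euclidean algorithm:
47 = 1·38 + 9
38 = 4·9 + 2
9 = 4·2 + 1
2 = 2·1 + 0
gcd(38, 47) = 1, so the inverse exists.
Back-substitute for 1:
1 = 1·9 − 4·2
  = −4·38 + 17·9
  = 17·47 − 21·38
So 38⁻¹ ≡ −21 ≡ 26 (mod 47).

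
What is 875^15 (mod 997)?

81

Compute successive squares:
15 in binary is 1111, i.e. 15 = 8 + 4 + 2 + 1.
875^1 ≡ 875 (mod 997)
875^2 ≡ 875^2 = 765625 ≡ 926 (mod 997)
875^4 ≡ 926^2 = 857476 ≡ 56 (mod 997)
875^8 ≡ 56^2 = 3136 ≡ 145 (mod 997)
875^15 = 875^8 × 875^4 × 875^2 × 875^1 ≡ 145 × 56 × 926 × 875 (mod 997).
Accumulate the product:
145 × 56 = 8120 ≡ 144
144 × 926 = 133344 ≡ 743
743 × 875 = 650125 ≡ 81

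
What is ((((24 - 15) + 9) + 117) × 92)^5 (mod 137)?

24 - 15 = 9
9 + 9 = 18
18 + 117 = 135
135 × 92 = 12420 ≡ 90 (mod 137)
(90)^5 ≡ 117 (mod 137)

117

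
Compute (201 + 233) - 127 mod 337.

307

201 + 233 = 434 ≡ 97 (mod 337)
97 - 127 = -30 ≡ 307 (mod 337)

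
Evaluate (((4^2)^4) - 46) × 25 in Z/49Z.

(4)^2 ≡ 16 (mod 49)
(16)^4 ≡ 23 (mod 49)
23 - 46 = -23 ≡ 26 (mod 49)
26 × 25 = 650 ≡ 13 (mod 49)

13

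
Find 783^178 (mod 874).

178 in binary is 10110010, i.e. 178 = 128 + 32 + 16 + 2.
783^1 ≡ 783 (mod 874)
783^2 ≡ 783^2 = 613089 ≡ 415 (mod 874)
783^4 ≡ 415^2 = 172225 ≡ 47 (mod 874)
783^8 ≡ 47^2 = 2209 ≡ 461 (mod 874)
783^16 ≡ 461^2 = 212521 ≡ 139 (mod 874)
783^32 ≡ 139^2 = 19321 ≡ 93 (mod 874)
783^64 ≡ 93^2 = 8649 ≡ 783 (mod 874)
783^128 ≡ 783^2 = 613089 ≡ 415 (mod 874)
783^178 = 783^128 × 783^32 × 783^16 × 783^2 ≡ 415 × 93 × 139 × 415 (mod 874).
Accumulate the product:
415 × 93 = 38595 ≡ 139
139 × 139 = 19321 ≡ 93
93 × 415 = 38595 ≡ 139

139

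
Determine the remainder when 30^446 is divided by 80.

Using repeated squaring:
30^1 ≡ 30 (mod 80)
30^2 ≡ 30^2 = 900 ≡ 20 (mod 80)
30^4 ≡ 20^2 = 400 ≡ 0 (mod 80)
30^8 ≡ 0^2 = 0 (mod 80)
30^16 ≡ 0^2 = 0 (mod 80)
30^32 ≡ 0^2 = 0 (mod 80)
30^64 ≡ 0^2 = 0 (mod 80)
30^128 ≡ 0^2 = 0 (mod 80)
30^256 ≡ 0^2 = 0 (mod 80)
30^446 = 30^256 * 30^128 * 30^32 * 30^16 * 30^8 * 30^4 * 30^2 ≡ 0 * 0 * 0 * 0 * 0 * 0 * 20 (mod 80).
Accumulate the product:
0 * 0 = 0
0 * 0 = 0
0 * 0 = 0
0 * 0 = 0
0 * 0 = 0
0 * 20 = 0

0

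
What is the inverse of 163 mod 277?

By the extended Euclidean algorithm:
277 = 1×163 + 114
163 = 1×114 + 49
114 = 2×49 + 16
49 = 3×16 + 1
16 = 16×1 + 0
gcd(163, 277) = 1, so the inverse exists.
Bézout: 1 = −10×277 + 17×163.
So 163⁻¹ ≡ 17 (mod 277).

17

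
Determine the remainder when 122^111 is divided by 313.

By square-and-multiply:
122^1 ≡ 122 (mod 313)
122^2 ≡ 122^2 = 14884 ≡ 173 (mod 313)
122^4 ≡ 173^2 = 29929 ≡ 194 (mod 313)
122^8 ≡ 194^2 = 37636 ≡ 76 (mod 313)
122^16 ≡ 76^2 = 5776 ≡ 142 (mod 313)
122^32 ≡ 142^2 = 20164 ≡ 132 (mod 313)
122^64 ≡ 132^2 = 17424 ≡ 209 (mod 313)
122^111 = 122^64 · 122^32 · 122^8 · 122^4 · 122^2 · 122^1 ≡ 209 · 132 · 76 · 194 · 173 · 122 (mod 313).
Accumulate the product:
209 · 132 = 27588 ≡ 44
44 · 76 = 3344 ≡ 214
214 · 194 = 41516 ≡ 200
200 · 173 = 34600 ≡ 170
170 · 122 = 20740 ≡ 82

82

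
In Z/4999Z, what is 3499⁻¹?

1663

4999 = 1·3499 + 1500
3499 = 2·1500 + 499
1500 = 3·499 + 3
499 = 166·3 + 1
3 = 3·1 + 0
gcd(3499, 4999) = 1, so the inverse exists.
Bézout: 1 = −1164·4999 + 1663·3499.
So 3499⁻¹ ≡ 1663 (mod 4999).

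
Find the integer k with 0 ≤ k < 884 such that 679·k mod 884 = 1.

815

884 = 1·679 + 205
679 = 3·205 + 64
205 = 3·64 + 13
64 = 4·13 + 12
13 = 1·12 + 1
12 = 12·1 + 0
gcd(679, 884) = 1, so the inverse exists.
Back-substitute for 1:
1 = 1·13 − 1·12
  = −1·64 + 5·13
  = 5·205 − 16·64
  = −16·679 + 53·205
  = 53·884 − 69·679
So 679⁻¹ ≡ −69 ≡ 815 (mod 884).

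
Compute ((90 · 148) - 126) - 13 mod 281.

255

90 · 148 = 13320 ≡ 113 (mod 281)
113 - 126 = -13 ≡ 268 (mod 281)
268 - 13 = 255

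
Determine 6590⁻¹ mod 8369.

1957

Apply the Euclidean algorithm and back-substitute:
8369 = 1·6590 + 1779
6590 = 3·1779 + 1253
1779 = 1·1253 + 526
1253 = 2·526 + 201
526 = 2·201 + 124
201 = 1·124 + 77
124 = 1·77 + 47
77 = 1·47 + 30
47 = 1·30 + 17
30 = 1·17 + 13
17 = 1·13 + 4
13 = 3·4 + 1
4 = 4·1 + 0
gcd(6590, 8369) = 1, so the inverse exists.
Back-substitute for 1:
1 = 1·13 − 3·4
  = −3·17 + 4·13
  = 4·30 − 7·17
  = −7·47 + 11·30
  = 11·77 − 18·47
  = −18·124 + 29·77
  = 29·201 − 47·124
  = −47·526 + 123·201
  = 123·1253 − 293·526
  = −293·1779 + 416·1253
  = 416·6590 − 1541·1779
  = −1541·8369 + 1957·6590
So 6590⁻¹ ≡ 1957 (mod 8369).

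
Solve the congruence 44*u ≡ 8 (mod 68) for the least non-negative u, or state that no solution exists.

11

gcd(44, 68) = 4, and 4 | 8, so solutions exist.
Divide through by 4: 11*u ≡ 2 mod 17.
11⁻¹ ≡ 14 (mod 17).
u ≡ 14*2 ≡ 11 (mod 17).
The smallest non-negative solution is u = 11.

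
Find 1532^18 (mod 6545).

1534

1532^1 ≡ 1532 (mod 6545)
1532^2 ≡ 1532^2 = 2347024 ≡ 3914 (mod 6545)
1532^4 ≡ 3914^2 = 15319396 ≡ 4096 (mod 6545)
1532^8 ≡ 4096^2 = 16777216 ≡ 2381 (mod 6545)
1532^16 ≡ 2381^2 = 5669161 ≡ 1191 (mod 6545)
1532^18 = 1532^16 · 1532^2 ≡ 1191 · 3914 (mod 6545).
1191 · 3914 = 4661574 ≡ 1534 (mod 6545).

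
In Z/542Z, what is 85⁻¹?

491

542 = 6×85 + 32
85 = 2×32 + 21
32 = 1×21 + 11
21 = 1×11 + 10
11 = 1×10 + 1
10 = 10×1 + 0
gcd(85, 542) = 1, so the inverse exists.
Back-substitute for 1:
1 = 1×11 − 1×10
  = −1×21 + 2×11
  = 2×32 − 3×21
  = −3×85 + 8×32
  = 8×542 − 51×85
So 85⁻¹ ≡ −51 ≡ 491 (mod 542).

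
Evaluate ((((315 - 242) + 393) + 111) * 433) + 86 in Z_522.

411

315 - 242 = 73
73 + 393 = 466
466 + 111 = 577 ≡ 55 (mod 522)
55 * 433 = 23815 ≡ 325 (mod 522)
325 + 86 = 411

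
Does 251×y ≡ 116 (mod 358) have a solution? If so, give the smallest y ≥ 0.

gcd(251, 358) = 1, so a unique solution mod 358 exists.
251⁻¹ ≡ 271 (mod 358).
y ≡ 271×116 ≡ 290 (mod 358).

290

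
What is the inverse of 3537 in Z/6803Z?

1456

Apply the Euclidean algorithm and back-substitute:
6803 = 1*3537 + 3266
3537 = 1*3266 + 271
3266 = 12*271 + 14
271 = 19*14 + 5
14 = 2*5 + 4
5 = 1*4 + 1
4 = 4*1 + 0
gcd(3537, 6803) = 1, so the inverse exists.
Bézout: 1 = −757*6803 + 1456*3537.
So 3537⁻¹ ≡ 1456 (mod 6803).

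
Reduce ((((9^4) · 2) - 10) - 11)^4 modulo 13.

3

(9)^4 ≡ 9 (mod 13)
9 · 2 = 18 ≡ 5 (mod 13)
5 - 10 = -5 ≡ 8 (mod 13)
8 - 11 = -3 ≡ 10 (mod 13)
(10)^4 ≡ 3 (mod 13)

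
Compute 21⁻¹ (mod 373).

302

Run the extended Euclidean algorithm:
373 = 17·21 + 16
21 = 1·16 + 5
16 = 3·5 + 1
5 = 5·1 + 0
gcd(21, 373) = 1, so the inverse exists.
Bézout: 1 = 4·373 − 71·21.
So 21⁻¹ ≡ −71 ≡ 302 (mod 373).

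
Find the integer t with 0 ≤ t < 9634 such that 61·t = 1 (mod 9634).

Run the extended Euclidean algorithm:
9634 = 157×61 + 57
61 = 1×57 + 4
57 = 14×4 + 1
4 = 4×1 + 0
gcd(61, 9634) = 1, so the inverse exists.
Back-substitute for 1:
1 = 1×57 − 14×4
  = −14×61 + 15×57
  = 15×9634 − 2369×61
So 61⁻¹ ≡ −2369 ≡ 7265 (mod 9634).

7265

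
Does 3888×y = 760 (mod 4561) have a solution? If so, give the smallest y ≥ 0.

gcd(3888, 4561) = 1, so a unique solution mod 4561 exists.
3888⁻¹ ≡ 1125 (mod 4561).
y ≡ 1125×760 ≡ 2093 (mod 4561).

2093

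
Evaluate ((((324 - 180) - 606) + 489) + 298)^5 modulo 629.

236

324 - 180 = 144
144 - 606 = -462 ≡ 167 (mod 629)
167 + 489 = 656 ≡ 27 (mod 629)
27 + 298 = 325
(325)^5 ≡ 236 (mod 629)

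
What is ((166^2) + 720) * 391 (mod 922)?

214

(166)^2 ≡ 818 (mod 922)
818 + 720 = 1538 ≡ 616 (mod 922)
616 * 391 = 240856 ≡ 214 (mod 922)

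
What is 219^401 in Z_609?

Compute successive squares:
401 in binary is 110010001, i.e. 401 = 256 + 128 + 16 + 1.
219^1 ≡ 219 (mod 609)
219^2 ≡ 219^2 = 47961 ≡ 459 (mod 609)
219^4 ≡ 459^2 = 210681 ≡ 576 (mod 609)
219^8 ≡ 576^2 = 331776 ≡ 480 (mod 609)
219^16 ≡ 480^2 = 230400 ≡ 198 (mod 609)
219^32 ≡ 198^2 = 39204 ≡ 228 (mod 609)
219^64 ≡ 228^2 = 51984 ≡ 219 (mod 609)
219^128 ≡ 219^2 = 47961 ≡ 459 (mod 609)
219^256 ≡ 459^2 = 210681 ≡ 576 (mod 609)
219^401 = 219^256 · 219^128 · 219^16 · 219^1 ≡ 576 · 459 · 198 · 219 (mod 609).
Accumulate the product:
576 · 459 = 264384 ≡ 78
78 · 198 = 15444 ≡ 219
219 · 219 = 47961 ≡ 459

459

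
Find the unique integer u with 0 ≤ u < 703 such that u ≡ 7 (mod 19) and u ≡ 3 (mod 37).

19⁻¹ mod 37: 19·2 ≡ 1 (mod 37), so 19⁻¹ ≡ 2.
u = 7 + 19·((3 − 7)·2 mod 37) = 7 + 19·29 = 558.

558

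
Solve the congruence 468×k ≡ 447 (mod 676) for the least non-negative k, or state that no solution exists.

no solution

gcd(468, 676) = 52, and 52 does not divide 447.
So the congruence has no solution.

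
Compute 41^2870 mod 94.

9

By square-and-multiply:
2870 in binary is 101100110110, i.e. 2870 = 2048 + 512 + 256 + 32 + 16 + 4 + 2.
41^1 ≡ 41 (mod 94)
41^2 ≡ 41^2 = 1681 ≡ 83 (mod 94)
41^4 ≡ 83^2 = 6889 ≡ 27 (mod 94)
41^8 ≡ 27^2 = 729 ≡ 71 (mod 94)
41^16 ≡ 71^2 = 5041 ≡ 59 (mod 94)
41^32 ≡ 59^2 = 3481 ≡ 3 (mod 94)
41^64 ≡ 3^2 = 9 (mod 94)
41^128 ≡ 9^2 = 81 (mod 94)
41^256 ≡ 81^2 = 6561 ≡ 75 (mod 94)
41^512 ≡ 75^2 = 5625 ≡ 79 (mod 94)
41^1024 ≡ 79^2 = 6241 ≡ 37 (mod 94)
41^2048 ≡ 37^2 = 1369 ≡ 53 (mod 94)
41^2870 = 41^2048 * 41^512 * 41^256 * 41^32 * 41^16 * 41^4 * 41^2 ≡ 53 * 79 * 75 * 3 * 59 * 27 * 83 (mod 94).
Accumulate the product:
53 * 79 = 4187 ≡ 51
51 * 75 = 3825 ≡ 65
65 * 3 = 195 ≡ 7
7 * 59 = 413 ≡ 37
37 * 27 = 999 ≡ 59
59 * 83 = 4897 ≡ 9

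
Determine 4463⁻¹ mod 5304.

Apply the Euclidean algorithm and back-substitute:
5304 = 1·4463 + 841
4463 = 5·841 + 258
841 = 3·258 + 67
258 = 3·67 + 57
67 = 1·57 + 10
57 = 5·10 + 7
10 = 1·7 + 3
7 = 2·3 + 1
3 = 3·1 + 0
gcd(4463, 5304) = 1, so the inverse exists.
Bézout: 1 = −1332·5304 + 1583·4463.
So 4463⁻¹ ≡ 1583 (mod 5304).

1583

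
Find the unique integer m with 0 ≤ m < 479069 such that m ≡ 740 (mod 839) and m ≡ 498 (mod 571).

368222

839⁻¹ mod 571: 839×522 ≡ 1 (mod 571), so 839⁻¹ ≡ 522.
m = 740 + 839×((498 − 740)×522 mod 571) = 740 + 839×438 = 368222.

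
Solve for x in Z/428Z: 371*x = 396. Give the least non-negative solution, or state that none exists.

gcd(371, 428) = 1, so a unique solution mod 428 exists.
371⁻¹ ≡ 15 (mod 428).
x ≡ 15*396 ≡ 376 (mod 428).

376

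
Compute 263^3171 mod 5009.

416

3171 in binary is 110001100011, i.e. 3171 = 2048 + 1024 + 64 + 32 + 2 + 1.
263^1 ≡ 263 (mod 5009)
263^2 ≡ 263^2 = 69169 ≡ 4052 (mod 5009)
263^4 ≡ 4052^2 = 16418704 ≡ 4211 (mod 5009)
263^8 ≡ 4211^2 = 17732521 ≡ 661 (mod 5009)
263^16 ≡ 661^2 = 436921 ≡ 1138 (mod 5009)
263^32 ≡ 1138^2 = 1295044 ≡ 2722 (mod 5009)
263^64 ≡ 2722^2 = 7409284 ≡ 973 (mod 5009)
263^128 ≡ 973^2 = 946729 ≡ 28 (mod 5009)
263^256 ≡ 28^2 = 784 (mod 5009)
263^512 ≡ 784^2 = 614656 ≡ 3558 (mod 5009)
263^1024 ≡ 3558^2 = 12659364 ≡ 1621 (mod 5009)
263^2048 ≡ 1621^2 = 2627641 ≡ 2925 (mod 5009)
263^3171 = 263^2048 * 263^1024 * 263^64 * 263^32 * 263^2 * 263^1 ≡ 2925 * 1621 * 973 * 2722 * 4052 * 263 (mod 5009).
Accumulate the product:
2925 * 1621 = 4741425 ≡ 2911
2911 * 973 = 2832403 ≡ 2318
2318 * 2722 = 6309596 ≡ 3265
3265 * 4052 = 13229780 ≡ 1011
1011 * 263 = 265893 ≡ 416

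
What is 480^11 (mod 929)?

11 in binary is 1011, i.e. 11 = 8 + 2 + 1.
480^1 ≡ 480 (mod 929)
480^2 ≡ 480^2 = 230400 ≡ 8 (mod 929)
480^4 ≡ 8^2 = 64 (mod 929)
480^8 ≡ 64^2 = 4096 ≡ 380 (mod 929)
480^11 = 480^8 * 480^2 * 480^1 ≡ 380 * 8 * 480 (mod 929).
Accumulate the product:
380 * 8 = 3040 ≡ 253
253 * 480 = 121440 ≡ 670

670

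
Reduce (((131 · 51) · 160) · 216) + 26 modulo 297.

161

131 · 51 = 6681 ≡ 147 (mod 297)
147 · 160 = 23520 ≡ 57 (mod 297)
57 · 216 = 12312 ≡ 135 (mod 297)
135 + 26 = 161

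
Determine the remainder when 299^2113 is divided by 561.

503

2113 in binary is 100001000001, i.e. 2113 = 2048 + 64 + 1.
299^1 ≡ 299 (mod 561)
299^2 ≡ 299^2 = 89401 ≡ 202 (mod 561)
299^4 ≡ 202^2 = 40804 ≡ 412 (mod 561)
299^8 ≡ 412^2 = 169744 ≡ 322 (mod 561)
299^16 ≡ 322^2 = 103684 ≡ 460 (mod 561)
299^32 ≡ 460^2 = 211600 ≡ 103 (mod 561)
299^64 ≡ 103^2 = 10609 ≡ 511 (mod 561)
299^128 ≡ 511^2 = 261121 ≡ 256 (mod 561)
299^256 ≡ 256^2 = 65536 ≡ 460 (mod 561)
299^512 ≡ 460^2 = 211600 ≡ 103 (mod 561)
299^1024 ≡ 103^2 = 10609 ≡ 511 (mod 561)
299^2048 ≡ 511^2 = 261121 ≡ 256 (mod 561)
299^2113 = 299^2048 * 299^64 * 299^1 ≡ 256 * 511 * 299 (mod 561).
Accumulate the product:
256 * 511 = 130816 ≡ 103
103 * 299 = 30797 ≡ 503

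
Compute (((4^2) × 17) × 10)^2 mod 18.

4

(4)^2 ≡ 16 (mod 18)
16 × 17 = 272 ≡ 2 (mod 18)
2 × 10 = 20 ≡ 2 (mod 18)
(2)^2 ≡ 4 (mod 18)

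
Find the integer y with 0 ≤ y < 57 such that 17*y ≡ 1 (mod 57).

47

Run the extended Euclidean algorithm:
57 = 3*17 + 6
17 = 2*6 + 5
6 = 1*5 + 1
5 = 5*1 + 0
gcd(17, 57) = 1, so the inverse exists.
Back-substitute for 1:
1 = 1*6 − 1*5
  = −1*17 + 3*6
  = 3*57 − 10*17
So 17⁻¹ ≡ −10 ≡ 47 (mod 57).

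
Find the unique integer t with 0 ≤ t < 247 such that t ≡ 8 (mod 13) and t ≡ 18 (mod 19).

13⁻¹ mod 19: 13*3 ≡ 1 (mod 19), so 13⁻¹ ≡ 3.
t = 8 + 13*((18 − 8)*3 mod 19) = 8 + 13*11 = 151.

151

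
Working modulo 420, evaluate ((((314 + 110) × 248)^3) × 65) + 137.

177

314 + 110 = 424 ≡ 4 (mod 420)
4 × 248 = 992 ≡ 152 (mod 420)
(152)^3 ≡ 188 (mod 420)
188 × 65 = 12220 ≡ 40 (mod 420)
40 + 137 = 177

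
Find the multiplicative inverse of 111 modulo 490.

181

Apply the Euclidean algorithm and back-substitute:
490 = 4·111 + 46
111 = 2·46 + 19
46 = 2·19 + 8
19 = 2·8 + 3
8 = 2·3 + 2
3 = 1·2 + 1
2 = 2·1 + 0
gcd(111, 490) = 1, so the inverse exists.
Bézout: 1 = −41·490 + 181·111.
So 111⁻¹ ≡ 181 (mod 490).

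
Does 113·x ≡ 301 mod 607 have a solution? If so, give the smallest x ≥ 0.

470

gcd(113, 607) = 1, so a unique solution mod 607 exists.
113⁻¹ ≡ 419 (mod 607).
x ≡ 419·301 ≡ 470 (mod 607).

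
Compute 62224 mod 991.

782

62224 = 62*991 + 782, so 62224 ≡ 782 (mod 991).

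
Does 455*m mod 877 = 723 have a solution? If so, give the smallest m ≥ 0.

gcd(455, 877) = 1, so a unique solution mod 877 exists.
455⁻¹ ≡ 505 (mod 877).
m ≡ 505*723 ≡ 283 (mod 877).

283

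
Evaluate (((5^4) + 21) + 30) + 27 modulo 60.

43

(5)^4 ≡ 25 (mod 60)
25 + 21 = 46
46 + 30 = 76 ≡ 16 (mod 60)
16 + 27 = 43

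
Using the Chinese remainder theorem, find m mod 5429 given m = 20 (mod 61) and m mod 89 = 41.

61⁻¹ mod 89: 61·54 ≡ 1 (mod 89), so 61⁻¹ ≡ 54.
m = 20 + 61·((41 − 20)·54 mod 89) = 20 + 61·66 = 4046.

4046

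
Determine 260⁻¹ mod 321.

321 = 1×260 + 61
260 = 4×61 + 16
61 = 3×16 + 13
16 = 1×13 + 3
13 = 4×3 + 1
3 = 3×1 + 0
gcd(260, 321) = 1, so the inverse exists.
Bézout: 1 = 81×321 − 100×260.
So 260⁻¹ ≡ −100 ≡ 221 (mod 321).

221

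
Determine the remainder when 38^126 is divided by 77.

Using repeated squaring:
126 in binary is 1111110, i.e. 126 = 64 + 32 + 16 + 8 + 4 + 2.
38^1 ≡ 38 (mod 77)
38^2 ≡ 38^2 = 1444 ≡ 58 (mod 77)
38^4 ≡ 58^2 = 3364 ≡ 53 (mod 77)
38^8 ≡ 53^2 = 2809 ≡ 37 (mod 77)
38^16 ≡ 37^2 = 1369 ≡ 60 (mod 77)
38^32 ≡ 60^2 = 3600 ≡ 58 (mod 77)
38^64 ≡ 58^2 = 3364 ≡ 53 (mod 77)
38^126 = 38^64 * 38^32 * 38^16 * 38^8 * 38^4 * 38^2 ≡ 53 * 58 * 60 * 37 * 53 * 58 (mod 77).
Accumulate the product:
53 * 58 = 3074 ≡ 71
71 * 60 = 4260 ≡ 25
25 * 37 = 925 ≡ 1
1 * 53 = 53
53 * 58 = 3074 ≡ 71

71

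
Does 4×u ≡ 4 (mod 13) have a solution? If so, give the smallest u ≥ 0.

1

gcd(4, 13) = 1, so a unique solution mod 13 exists.
4⁻¹ ≡ 10 (mod 13).
u ≡ 10×4 ≡ 1 (mod 13).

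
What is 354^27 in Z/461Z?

Using repeated squaring:
354^1 ≡ 354 (mod 461)
354^2 ≡ 354^2 = 125316 ≡ 385 (mod 461)
354^4 ≡ 385^2 = 148225 ≡ 244 (mod 461)
354^8 ≡ 244^2 = 59536 ≡ 67 (mod 461)
354^16 ≡ 67^2 = 4489 ≡ 340 (mod 461)
354^27 = 354^16 × 354^8 × 354^2 × 354^1 ≡ 340 × 67 × 385 × 354 (mod 461).
Accumulate the product:
340 × 67 = 22780 ≡ 191
191 × 385 = 73535 ≡ 236
236 × 354 = 83544 ≡ 103

103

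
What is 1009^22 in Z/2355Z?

886

Compute successive squares:
22 in binary is 10110, i.e. 22 = 16 + 4 + 2.
1009^1 ≡ 1009 (mod 2355)
1009^2 ≡ 1009^2 = 1018081 ≡ 721 (mod 2355)
1009^4 ≡ 721^2 = 519841 ≡ 1741 (mod 2355)
1009^8 ≡ 1741^2 = 3031081 ≡ 196 (mod 2355)
1009^16 ≡ 196^2 = 38416 ≡ 736 (mod 2355)
1009^22 = 1009^16 * 1009^4 * 1009^2 ≡ 736 * 1741 * 721 (mod 2355).
Accumulate the product:
736 * 1741 = 1281376 ≡ 256
256 * 721 = 184576 ≡ 886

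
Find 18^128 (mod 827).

310

By square-and-multiply:
18^1 ≡ 18 (mod 827)
18^2 ≡ 18^2 = 324 (mod 827)
18^4 ≡ 324^2 = 104976 ≡ 774 (mod 827)
18^8 ≡ 774^2 = 599076 ≡ 328 (mod 827)
18^16 ≡ 328^2 = 107584 ≡ 74 (mod 827)
18^32 ≡ 74^2 = 5476 ≡ 514 (mod 827)
18^64 ≡ 514^2 = 264196 ≡ 383 (mod 827)
18^128 ≡ 383^2 = 146689 ≡ 310 (mod 827)
So 18^128 ≡ 310 (mod 827).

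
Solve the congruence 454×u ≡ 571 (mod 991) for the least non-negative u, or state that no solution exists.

34

gcd(454, 991) = 1, so a unique solution mod 991 exists.
454⁻¹ ≡ 788 (mod 991).
u ≡ 788×571 ≡ 34 (mod 991).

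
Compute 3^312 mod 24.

9

By square-and-multiply:
312 in binary is 100111000, i.e. 312 = 256 + 32 + 16 + 8.
3^1 ≡ 3 (mod 24)
3^2 ≡ 3^2 = 9 (mod 24)
3^4 ≡ 9^2 = 81 ≡ 9 (mod 24)
3^8 ≡ 9^2 = 81 ≡ 9 (mod 24)
3^16 ≡ 9^2 = 81 ≡ 9 (mod 24)
3^32 ≡ 9^2 = 81 ≡ 9 (mod 24)
3^64 ≡ 9^2 = 81 ≡ 9 (mod 24)
3^128 ≡ 9^2 = 81 ≡ 9 (mod 24)
3^256 ≡ 9^2 = 81 ≡ 9 (mod 24)
3^312 = 3^256 · 3^32 · 3^16 · 3^8 ≡ 9 · 9 · 9 · 9 (mod 24).
Accumulate the product:
9 · 9 = 81 ≡ 9
9 · 9 = 81 ≡ 9
9 · 9 = 81 ≡ 9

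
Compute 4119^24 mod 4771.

4119^1 ≡ 4119 (mod 4771)
4119^2 ≡ 4119^2 = 16966161 ≡ 485 (mod 4771)
4119^4 ≡ 485^2 = 235225 ≡ 1446 (mod 4771)
4119^8 ≡ 1446^2 = 2090916 ≡ 1218 (mod 4771)
4119^16 ≡ 1218^2 = 1483524 ≡ 4514 (mod 4771)
4119^24 = 4119^16 · 4119^8 ≡ 4514 · 1218 (mod 4771).
4514 · 1218 = 5498052 ≡ 1860 (mod 4771).

1860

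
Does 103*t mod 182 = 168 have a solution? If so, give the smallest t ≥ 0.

14

gcd(103, 182) = 1, so a unique solution mod 182 exists.
103⁻¹ ≡ 129 (mod 182).
t ≡ 129*168 ≡ 14 (mod 182).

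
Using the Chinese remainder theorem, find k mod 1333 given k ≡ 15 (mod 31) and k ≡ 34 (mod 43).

31⁻¹ mod 43: 31×25 ≡ 1 (mod 43), so 31⁻¹ ≡ 25.
k = 15 + 31×((34 − 15)×25 mod 43) = 15 + 31×2 = 77.

77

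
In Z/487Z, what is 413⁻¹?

Apply the Euclidean algorithm and back-substitute:
487 = 1×413 + 74
413 = 5×74 + 43
74 = 1×43 + 31
43 = 1×31 + 12
31 = 2×12 + 7
12 = 1×7 + 5
7 = 1×5 + 2
5 = 2×2 + 1
2 = 2×1 + 0
gcd(413, 487) = 1, so the inverse exists.
Bézout: 1 = −173×487 + 204×413.
So 413⁻¹ ≡ 204 (mod 487).

204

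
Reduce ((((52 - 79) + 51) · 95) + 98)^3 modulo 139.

39

52 - 79 = -27 ≡ 112 (mod 139)
112 + 51 = 163 ≡ 24 (mod 139)
24 · 95 = 2280 ≡ 56 (mod 139)
56 + 98 = 154 ≡ 15 (mod 139)
(15)^3 ≡ 39 (mod 139)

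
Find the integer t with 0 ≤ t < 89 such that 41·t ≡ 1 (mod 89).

76

89 = 2×41 + 7
41 = 5×7 + 6
7 = 1×6 + 1
6 = 6×1 + 0
gcd(41, 89) = 1, so the inverse exists.
Back-substitute for 1:
1 = 1×7 − 1×6
  = −1×41 + 6×7
  = 6×89 − 13×41
So 41⁻¹ ≡ −13 ≡ 76 (mod 89).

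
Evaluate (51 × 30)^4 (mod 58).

51 × 30 = 1530 ≡ 22 (mod 58)
(22)^4 ≡ 52 (mod 58)

52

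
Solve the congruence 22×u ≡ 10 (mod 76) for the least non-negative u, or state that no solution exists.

35

gcd(22, 76) = 2, and 2 | 10, so solutions exist.
Divide through by 2: 11×u = 5 (mod 38).
11⁻¹ ≡ 7 (mod 38).
u ≡ 7×5 ≡ 35 (mod 38).
The smallest non-negative solution is u = 35.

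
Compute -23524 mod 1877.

877

-23524 = -13×1877 + 877, so -23524 ≡ 877 (mod 1877).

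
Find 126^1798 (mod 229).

Compute successive squares:
1798 in binary is 11100000110, i.e. 1798 = 1024 + 512 + 256 + 4 + 2.
126^1 ≡ 126 (mod 229)
126^2 ≡ 126^2 = 15876 ≡ 75 (mod 229)
126^4 ≡ 75^2 = 5625 ≡ 129 (mod 229)
126^8 ≡ 129^2 = 16641 ≡ 153 (mod 229)
126^16 ≡ 153^2 = 23409 ≡ 51 (mod 229)
126^32 ≡ 51^2 = 2601 ≡ 82 (mod 229)
126^64 ≡ 82^2 = 6724 ≡ 83 (mod 229)
126^128 ≡ 83^2 = 6889 ≡ 19 (mod 229)
126^256 ≡ 19^2 = 361 ≡ 132 (mod 229)
126^512 ≡ 132^2 = 17424 ≡ 20 (mod 229)
126^1024 ≡ 20^2 = 400 ≡ 171 (mod 229)
126^1798 = 126^1024 × 126^512 × 126^256 × 126^4 × 126^2 ≡ 171 × 20 × 132 × 129 × 75 (mod 229).
Accumulate the product:
171 × 20 = 3420 ≡ 214
214 × 132 = 28248 ≡ 81
81 × 129 = 10449 ≡ 144
144 × 75 = 10800 ≡ 37

37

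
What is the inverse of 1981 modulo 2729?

1930

Run the extended Euclidean algorithm:
2729 = 1·1981 + 748
1981 = 2·748 + 485
748 = 1·485 + 263
485 = 1·263 + 222
263 = 1·222 + 41
222 = 5·41 + 17
41 = 2·17 + 7
17 = 2·7 + 3
7 = 2·3 + 1
3 = 3·1 + 0
gcd(1981, 2729) = 1, so the inverse exists.
Bézout: 1 = 580·2729 − 799·1981.
So 1981⁻¹ ≡ −799 ≡ 1930 (mod 2729).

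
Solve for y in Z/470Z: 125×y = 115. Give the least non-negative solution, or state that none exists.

31

gcd(125, 470) = 5, and 5 | 115, so solutions exist.
Divide through by 5: 25×y mod 94 = 23.
25⁻¹ ≡ 79 (mod 94).
y ≡ 79×23 ≡ 31 (mod 94).
The smallest non-negative solution is y = 31.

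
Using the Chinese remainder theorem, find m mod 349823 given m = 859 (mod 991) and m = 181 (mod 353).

991⁻¹ mod 353: 991×109 ≡ 1 (mod 353), so 991⁻¹ ≡ 109.
m = 859 + 991×((181 − 859)×109 mod 353) = 859 + 991×228 = 226807.

226807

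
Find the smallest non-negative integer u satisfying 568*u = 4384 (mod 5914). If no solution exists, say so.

2340

gcd(568, 5914) = 2, and 2 | 4384, so solutions exist.
Divide through by 2: 284*u mod 2957 = 2192.
284⁻¹ ≡ 2780 (mod 2957).
u ≡ 2780*2192 ≡ 2340 (mod 2957).
The smallest non-negative solution is u = 2340.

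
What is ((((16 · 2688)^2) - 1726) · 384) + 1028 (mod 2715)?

16 · 2688 = 43008 ≡ 2283 (mod 2715)
(2283)^2 ≡ 2004 (mod 2715)
2004 - 1726 = 278
278 · 384 = 106752 ≡ 867 (mod 2715)
867 + 1028 = 1895

1895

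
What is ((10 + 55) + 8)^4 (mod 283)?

10 + 55 = 65
65 + 8 = 73
(73)^4 ≡ 40 (mod 283)

40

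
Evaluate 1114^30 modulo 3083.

2895

Using repeated squaring:
30 in binary is 11110, i.e. 30 = 16 + 8 + 4 + 2.
1114^1 ≡ 1114 (mod 3083)
1114^2 ≡ 1114^2 = 1240996 ≡ 1630 (mod 3083)
1114^4 ≡ 1630^2 = 2656900 ≡ 2437 (mod 3083)
1114^8 ≡ 2437^2 = 5938969 ≡ 1111 (mod 3083)
1114^16 ≡ 1111^2 = 1234321 ≡ 1121 (mod 3083)
1114^30 = 1114^16 · 1114^8 · 1114^4 · 1114^2 ≡ 1121 · 1111 · 2437 · 1630 (mod 3083).
Accumulate the product:
1121 · 1111 = 1245431 ≡ 2982
2982 · 2437 = 7267134 ≡ 503
503 · 1630 = 819890 ≡ 2895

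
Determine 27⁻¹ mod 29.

14

Run the extended Euclidean algorithm:
29 = 1×27 + 2
27 = 13×2 + 1
2 = 2×1 + 0
gcd(27, 29) = 1, so the inverse exists.
Back-substitute for 1:
1 = 1×27 − 13×2
  = −13×29 + 14×27
So 27⁻¹ ≡ 14 (mod 29).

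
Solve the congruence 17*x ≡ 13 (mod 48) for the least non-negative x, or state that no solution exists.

29

gcd(17, 48) = 1, so a unique solution mod 48 exists.
17⁻¹ ≡ 17 (mod 48).
x ≡ 17*13 ≡ 29 (mod 48).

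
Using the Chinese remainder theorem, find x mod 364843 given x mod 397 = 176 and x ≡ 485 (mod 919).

397⁻¹ mod 919: 397×794 ≡ 1 (mod 919), so 397⁻¹ ≡ 794.
x = 176 + 397×((485 − 176)×794 mod 919) = 176 + 397×892 = 354300.

354300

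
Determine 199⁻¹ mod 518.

341

Apply the Euclidean algorithm and back-substitute:
518 = 2×199 + 120
199 = 1×120 + 79
120 = 1×79 + 41
79 = 1×41 + 38
41 = 1×38 + 3
38 = 12×3 + 2
3 = 1×2 + 1
2 = 2×1 + 0
gcd(199, 518) = 1, so the inverse exists.
Back-substitute for 1:
1 = 1×3 − 1×2
  = −1×38 + 13×3
  = 13×41 − 14×38
  = −14×79 + 27×41
  = 27×120 − 41×79
  = −41×199 + 68×120
  = 68×518 − 177×199
So 199⁻¹ ≡ −177 ≡ 341 (mod 518).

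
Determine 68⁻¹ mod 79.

Apply the Euclidean algorithm and back-substitute:
79 = 1·68 + 11
68 = 6·11 + 2
11 = 5·2 + 1
2 = 2·1 + 0
gcd(68, 79) = 1, so the inverse exists.
Bézout: 1 = 31·79 − 36·68.
So 68⁻¹ ≡ −36 ≡ 43 (mod 79).

43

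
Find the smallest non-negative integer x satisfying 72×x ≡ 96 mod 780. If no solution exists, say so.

23

gcd(72, 780) = 12, and 12 | 96, so solutions exist.
Divide through by 12: 6×x ≡ 8 (mod 65).
6⁻¹ ≡ 11 (mod 65).
x ≡ 11×8 ≡ 23 (mod 65).
The smallest non-negative solution is x = 23.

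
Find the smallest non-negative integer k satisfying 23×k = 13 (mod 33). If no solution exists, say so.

gcd(23, 33) = 1, so a unique solution mod 33 exists.
23⁻¹ ≡ 23 (mod 33).
k ≡ 23×13 ≡ 2 (mod 33).

2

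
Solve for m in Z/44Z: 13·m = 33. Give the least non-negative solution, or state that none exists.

33

gcd(13, 44) = 1, so a unique solution mod 44 exists.
13⁻¹ ≡ 17 (mod 44).
m ≡ 17·33 ≡ 33 (mod 44).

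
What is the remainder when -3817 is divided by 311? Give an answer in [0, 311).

226

-3817 = -13*311 + 226, so -3817 ≡ 226 (mod 311).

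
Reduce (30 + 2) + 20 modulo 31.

21

30 + 2 = 32 ≡ 1 (mod 31)
1 + 20 = 21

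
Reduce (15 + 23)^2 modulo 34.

16

15 + 23 = 38 ≡ 4 (mod 34)
(4)^2 ≡ 16 (mod 34)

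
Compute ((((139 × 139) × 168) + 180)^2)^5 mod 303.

139 × 139 = 19321 ≡ 232 (mod 303)
232 × 168 = 38976 ≡ 192 (mod 303)
192 + 180 = 372 ≡ 69 (mod 303)
(69)^2 ≡ 216 (mod 303)
(216)^5 ≡ 201 (mod 303)

201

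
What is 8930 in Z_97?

6

8930 = 92×97 + 6, so 8930 ≡ 6 (mod 97).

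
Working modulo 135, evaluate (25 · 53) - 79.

25 · 53 = 1325 ≡ 110 (mod 135)
110 - 79 = 31

31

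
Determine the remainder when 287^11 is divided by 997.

777

287^1 ≡ 287 (mod 997)
287^2 ≡ 287^2 = 82369 ≡ 615 (mod 997)
287^4 ≡ 615^2 = 378225 ≡ 362 (mod 997)
287^8 ≡ 362^2 = 131044 ≡ 437 (mod 997)
287^11 = 287^8 · 287^2 · 287^1 ≡ 437 · 615 · 287 (mod 997).
Accumulate the product:
437 · 615 = 268755 ≡ 562
562 · 287 = 161294 ≡ 777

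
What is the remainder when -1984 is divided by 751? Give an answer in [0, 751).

-1984 = -3×751 + 269, so -1984 ≡ 269 (mod 751).

269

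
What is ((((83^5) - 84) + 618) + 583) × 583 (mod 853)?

(83)^5 ≡ 92 (mod 853)
92 - 84 = 8
8 + 618 = 626
626 + 583 = 1209 ≡ 356 (mod 853)
356 × 583 = 207548 ≡ 269 (mod 853)

269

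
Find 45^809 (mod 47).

809 in binary is 1100101001, i.e. 809 = 512 + 256 + 32 + 8 + 1.
45^1 ≡ 45 (mod 47)
45^2 ≡ 45^2 = 2025 ≡ 4 (mod 47)
45^4 ≡ 4^2 = 16 (mod 47)
45^8 ≡ 16^2 = 256 ≡ 21 (mod 47)
45^16 ≡ 21^2 = 441 ≡ 18 (mod 47)
45^32 ≡ 18^2 = 324 ≡ 42 (mod 47)
45^64 ≡ 42^2 = 1764 ≡ 25 (mod 47)
45^128 ≡ 25^2 = 625 ≡ 14 (mod 47)
45^256 ≡ 14^2 = 196 ≡ 8 (mod 47)
45^512 ≡ 8^2 = 64 ≡ 17 (mod 47)
45^809 = 45^512 · 45^256 · 45^32 · 45^8 · 45^1 ≡ 17 · 8 · 42 · 21 · 45 (mod 47).
Accumulate the product:
17 · 8 = 136 ≡ 42
42 · 42 = 1764 ≡ 25
25 · 21 = 525 ≡ 8
8 · 45 = 360 ≡ 31

31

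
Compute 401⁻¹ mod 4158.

Run the extended Euclidean algorithm:
4158 = 10×401 + 148
401 = 2×148 + 105
148 = 1×105 + 43
105 = 2×43 + 19
43 = 2×19 + 5
19 = 3×5 + 4
5 = 1×4 + 1
4 = 4×1 + 0
gcd(401, 4158) = 1, so the inverse exists.
Bézout: 1 = 84×4158 − 871×401.
So 401⁻¹ ≡ −871 ≡ 3287 (mod 4158).

3287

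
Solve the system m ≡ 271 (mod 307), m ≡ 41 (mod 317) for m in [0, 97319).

7332

307⁻¹ mod 317: 307·95 ≡ 1 (mod 317), so 307⁻¹ ≡ 95.
m = 271 + 307·((41 − 271)·95 mod 317) = 271 + 307·23 = 7332.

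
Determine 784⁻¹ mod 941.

Run the extended Euclidean algorithm:
941 = 1*784 + 157
784 = 4*157 + 156
157 = 1*156 + 1
156 = 156*1 + 0
gcd(784, 941) = 1, so the inverse exists.
Back-substitute for 1:
1 = 1*157 − 1*156
  = −1*784 + 5*157
  = 5*941 − 6*784
So 784⁻¹ ≡ −6 ≡ 935 (mod 941).

935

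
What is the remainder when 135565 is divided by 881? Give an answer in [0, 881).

772

135565 = 153*881 + 772, so 135565 ≡ 772 (mod 881).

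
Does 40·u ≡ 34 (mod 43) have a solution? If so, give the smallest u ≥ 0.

3

gcd(40, 43) = 1, so a unique solution mod 43 exists.
40⁻¹ ≡ 14 (mod 43).
u ≡ 14·34 ≡ 3 (mod 43).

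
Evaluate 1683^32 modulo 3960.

1683^1 ≡ 1683 (mod 3960)
1683^2 ≡ 1683^2 = 2832489 ≡ 1089 (mod 3960)
1683^4 ≡ 1089^2 = 1185921 ≡ 1881 (mod 3960)
1683^8 ≡ 1881^2 = 3538161 ≡ 1881 (mod 3960)
1683^16 ≡ 1881^2 = 3538161 ≡ 1881 (mod 3960)
1683^32 ≡ 1881^2 = 3538161 ≡ 1881 (mod 3960)
So 1683^32 ≡ 1881 (mod 3960).

1881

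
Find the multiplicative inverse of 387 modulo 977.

By the extended Euclidean algorithm:
977 = 2×387 + 203
387 = 1×203 + 184
203 = 1×184 + 19
184 = 9×19 + 13
19 = 1×13 + 6
13 = 2×6 + 1
6 = 6×1 + 0
gcd(387, 977) = 1, so the inverse exists.
Back-substitute for 1:
1 = 1×13 − 2×6
  = −2×19 + 3×13
  = 3×184 − 29×19
  = −29×203 + 32×184
  = 32×387 − 61×203
  = −61×977 + 154×387
So 387⁻¹ ≡ 154 (mod 977).

154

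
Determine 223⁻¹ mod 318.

241

Run the extended Euclidean algorithm:
318 = 1·223 + 95
223 = 2·95 + 33
95 = 2·33 + 29
33 = 1·29 + 4
29 = 7·4 + 1
4 = 4·1 + 0
gcd(223, 318) = 1, so the inverse exists.
Back-substitute for 1:
1 = 1·29 − 7·4
  = −7·33 + 8·29
  = 8·95 − 23·33
  = −23·223 + 54·95
  = 54·318 − 77·223
So 223⁻¹ ≡ −77 ≡ 241 (mod 318).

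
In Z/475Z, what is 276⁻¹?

401

By the extended Euclidean algorithm:
475 = 1·276 + 199
276 = 1·199 + 77
199 = 2·77 + 45
77 = 1·45 + 32
45 = 1·32 + 13
32 = 2·13 + 6
13 = 2·6 + 1
6 = 6·1 + 0
gcd(276, 475) = 1, so the inverse exists.
Bézout: 1 = 43·475 − 74·276.
So 276⁻¹ ≡ −74 ≡ 401 (mod 475).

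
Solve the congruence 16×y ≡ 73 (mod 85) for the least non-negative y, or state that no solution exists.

gcd(16, 85) = 1, so a unique solution mod 85 exists.
16⁻¹ ≡ 16 (mod 85).
y ≡ 16×73 ≡ 63 (mod 85).

63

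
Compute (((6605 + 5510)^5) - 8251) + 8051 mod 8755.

1850

6605 + 5510 = 12115 ≡ 3360 (mod 8755)
(3360)^5 ≡ 2050 (mod 8755)
2050 - 8251 = -6201 ≡ 2554 (mod 8755)
2554 + 8051 = 10605 ≡ 1850 (mod 8755)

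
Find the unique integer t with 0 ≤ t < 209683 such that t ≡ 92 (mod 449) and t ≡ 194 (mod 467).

449⁻¹ mod 467: 449×441 ≡ 1 (mod 467), so 449⁻¹ ≡ 441.
t = 92 + 449×((194 − 92)×441 mod 467) = 92 + 449×150 = 67442.
Check: 67442 mod 449 = 92, 67442 mod 467 = 194. ✓

67442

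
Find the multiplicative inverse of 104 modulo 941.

751

941 = 9·104 + 5
104 = 20·5 + 4
5 = 1·4 + 1
4 = 4·1 + 0
gcd(104, 941) = 1, so the inverse exists.
Bézout: 1 = 21·941 − 190·104.
So 104⁻¹ ≡ −190 ≡ 751 (mod 941).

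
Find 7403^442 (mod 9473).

37

Using repeated squaring:
442 in binary is 110111010, i.e. 442 = 256 + 128 + 32 + 16 + 8 + 2.
7403^1 ≡ 7403 (mod 9473)
7403^2 ≡ 7403^2 = 54804409 ≡ 3104 (mod 9473)
7403^4 ≡ 3104^2 = 9634816 ≡ 775 (mod 9473)
7403^8 ≡ 775^2 = 600625 ≡ 3826 (mod 9473)
7403^16 ≡ 3826^2 = 14638276 ≡ 2491 (mod 9473)
7403^32 ≡ 2491^2 = 6205081 ≡ 266 (mod 9473)
7403^64 ≡ 266^2 = 70756 ≡ 4445 (mod 9473)
7403^128 ≡ 4445^2 = 19758025 ≡ 6820 (mod 9473)
7403^256 ≡ 6820^2 = 46512400 ≡ 9443 (mod 9473)
7403^442 = 7403^256 · 7403^128 · 7403^32 · 7403^16 · 7403^8 · 7403^2 ≡ 9443 · 6820 · 266 · 2491 · 3826 · 3104 (mod 9473).
Accumulate the product:
9443 · 6820 = 64401260 ≡ 3806
3806 · 266 = 1012396 ≡ 8258
8258 · 2491 = 20570678 ≡ 4795
4795 · 3826 = 18345670 ≡ 5942
5942 · 3104 = 18443968 ≡ 37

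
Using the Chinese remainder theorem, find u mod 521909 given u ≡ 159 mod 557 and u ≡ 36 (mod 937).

557⁻¹ mod 937: 557·180 ≡ 1 (mod 937), so 557⁻¹ ≡ 180.
u = 159 + 557·((36 − 159)·180 mod 937) = 159 + 557·348 = 193995.
Check: 193995 mod 557 = 159, 193995 mod 937 = 36. ✓

193995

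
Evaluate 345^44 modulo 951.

699

Using repeated squaring:
44 in binary is 101100, i.e. 44 = 32 + 8 + 4.
345^1 ≡ 345 (mod 951)
345^2 ≡ 345^2 = 119025 ≡ 150 (mod 951)
345^4 ≡ 150^2 = 22500 ≡ 627 (mod 951)
345^8 ≡ 627^2 = 393129 ≡ 366 (mod 951)
345^16 ≡ 366^2 = 133956 ≡ 816 (mod 951)
345^32 ≡ 816^2 = 665856 ≡ 156 (mod 951)
345^44 = 345^32 * 345^8 * 345^4 ≡ 156 * 366 * 627 (mod 951).
Accumulate the product:
156 * 366 = 57096 ≡ 36
36 * 627 = 22572 ≡ 699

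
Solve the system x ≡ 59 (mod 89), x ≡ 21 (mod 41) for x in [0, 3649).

89⁻¹ mod 41: 89·6 ≡ 1 (mod 41), so 89⁻¹ ≡ 6.
x = 59 + 89·((21 − 59)·6 mod 41) = 59 + 89·18 = 1661.

1661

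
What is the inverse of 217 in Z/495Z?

Apply the Euclidean algorithm and back-substitute:
495 = 2*217 + 61
217 = 3*61 + 34
61 = 1*34 + 27
34 = 1*27 + 7
27 = 3*7 + 6
7 = 1*6 + 1
6 = 6*1 + 0
gcd(217, 495) = 1, so the inverse exists.
Bézout: 1 = −32*495 + 73*217.
So 217⁻¹ ≡ 73 (mod 495).

73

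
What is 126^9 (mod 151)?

24

Using repeated squaring:
126^1 ≡ 126 (mod 151)
126^2 ≡ 126^2 = 15876 ≡ 21 (mod 151)
126^4 ≡ 21^2 = 441 ≡ 139 (mod 151)
126^8 ≡ 139^2 = 19321 ≡ 144 (mod 151)
126^9 = 126^8 × 126^1 ≡ 144 × 126 (mod 151).
144 × 126 = 18144 ≡ 24 (mod 151).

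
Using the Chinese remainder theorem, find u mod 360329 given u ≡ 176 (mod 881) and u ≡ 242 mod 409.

881⁻¹ mod 409: 881*13 ≡ 1 (mod 409), so 881⁻¹ ≡ 13.
u = 176 + 881*((242 − 176)*13 mod 409) = 176 + 881*40 = 35416.
Check: 35416 mod 881 = 176, 35416 mod 409 = 242. ✓

35416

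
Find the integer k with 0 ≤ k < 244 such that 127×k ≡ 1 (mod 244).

171

244 = 1×127 + 117
127 = 1×117 + 10
117 = 11×10 + 7
10 = 1×7 + 3
7 = 2×3 + 1
3 = 3×1 + 0
gcd(127, 244) = 1, so the inverse exists.
Bézout: 1 = 38×244 − 73×127.
So 127⁻¹ ≡ −73 ≡ 171 (mod 244).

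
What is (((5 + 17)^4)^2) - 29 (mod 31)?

30

5 + 17 = 22
(22)^4 ≡ 20 (mod 31)
(20)^2 ≡ 28 (mod 31)
28 - 29 = -1 ≡ 30 (mod 31)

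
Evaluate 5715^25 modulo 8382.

1143

Using repeated squaring:
5715^1 ≡ 5715 (mod 8382)
5715^2 ≡ 5715^2 = 32661225 ≡ 4953 (mod 8382)
5715^4 ≡ 4953^2 = 24532209 ≡ 6477 (mod 8382)
5715^8 ≡ 6477^2 = 41951529 ≡ 8001 (mod 8382)
5715^16 ≡ 8001^2 = 64016001 ≡ 2667 (mod 8382)
5715^25 = 5715^16 × 5715^8 × 5715^1 ≡ 2667 × 8001 × 5715 (mod 8382).
Accumulate the product:
2667 × 8001 = 21338667 ≡ 6477
6477 × 5715 = 37016055 ≡ 1143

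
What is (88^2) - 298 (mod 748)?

(88)^2 ≡ 264 (mod 748)
264 - 298 = -34 ≡ 714 (mod 748)

714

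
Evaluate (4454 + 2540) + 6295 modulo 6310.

4454 + 2540 = 6994 ≡ 684 (mod 6310)
684 + 6295 = 6979 ≡ 669 (mod 6310)

669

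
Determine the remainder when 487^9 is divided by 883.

9 in binary is 1001, i.e. 9 = 8 + 1.
487^1 ≡ 487 (mod 883)
487^2 ≡ 487^2 = 237169 ≡ 525 (mod 883)
487^4 ≡ 525^2 = 275625 ≡ 129 (mod 883)
487^8 ≡ 129^2 = 16641 ≡ 747 (mod 883)
487^9 = 487^8 * 487^1 ≡ 747 * 487 (mod 883).
747 * 487 = 363789 ≡ 876 (mod 883).

876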